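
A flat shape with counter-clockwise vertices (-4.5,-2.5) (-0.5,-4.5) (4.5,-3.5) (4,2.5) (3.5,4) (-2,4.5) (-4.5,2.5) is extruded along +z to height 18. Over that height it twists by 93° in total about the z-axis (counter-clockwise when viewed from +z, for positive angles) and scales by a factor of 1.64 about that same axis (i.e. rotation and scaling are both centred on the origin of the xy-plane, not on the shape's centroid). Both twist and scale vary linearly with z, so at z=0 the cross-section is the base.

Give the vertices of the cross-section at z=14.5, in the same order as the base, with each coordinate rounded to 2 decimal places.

t = z/height = 14.5/18 = 0.805556
s = 1 + (scale-1)·z/height = 1 + (1.64-1)·14.5/18 = 1.515556
θ = twist·z/height = 93°·14.5/18 = 74.9167° = 1.307542 rad
cos θ = 0.260224, sin θ = 0.965548 (intermediates below are computed at full precision and shown rounded to 5 d.p.)
v1: (-4.5,-2.5) → rotate → (1.24286,-4.99553) → ×s → (1.88363,-7.57100) → (1.88,-7.57)
v2: (-0.5,-4.5) → rotate → (4.21486,-1.65378) → ×s → (6.38785,-2.50640) → (6.39,-2.51)
v3: (4.5,-3.5) → rotate → (4.55043,3.43418) → ×s → (6.89642,5.20470) → (6.90,5.20)
v4: (4,2.5) → rotate → (-1.37298,4.51275) → ×s → (-2.08082,6.83933) → (-2.08,6.84)
v5: (3.5,4) → rotate → (-2.95141,4.42031) → ×s → (-4.47303,6.69923) → (-4.47,6.70)
v6: (-2,4.5) → rotate → (-4.86541,-0.76009) → ×s → (-7.37381,-1.15196) → (-7.37,-1.15)
v7: (-4.5,2.5) → rotate → (-3.58488,-3.69441) → ×s → (-5.43308,-5.59908) → (-5.43,-5.60)

Cross-section at z=14.5: (1.88,-7.57) (6.39,-2.51) (6.90,5.20) (-2.08,6.84) (-4.47,6.70) (-7.37,-1.15) (-5.43,-5.60)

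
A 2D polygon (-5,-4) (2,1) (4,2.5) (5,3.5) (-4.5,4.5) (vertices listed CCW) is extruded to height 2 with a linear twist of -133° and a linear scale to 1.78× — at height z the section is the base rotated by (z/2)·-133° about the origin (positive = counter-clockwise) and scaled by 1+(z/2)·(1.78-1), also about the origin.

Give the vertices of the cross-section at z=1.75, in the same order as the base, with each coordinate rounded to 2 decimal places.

Cross-section at z=1.75: (-2.29,10.53) (0.01,-3.76) (0.78,-7.90) (1.54,-10.15) (10.15,3.42)

t = z/height = 1.75/2 = 0.875
s = 1 + (scale-1)·z/height = 1 + (1.78-1)·1.75/2 = 1.682500
θ = twist·z/height = -133°·1.75/2 = -116.3750° = -2.031127 rad
cos θ = -0.444244, sin θ = -0.895906 (intermediates below are computed at full precision and shown rounded to 5 d.p.)
v1: (-5,-4) → rotate → (-1.36240,6.25651) → ×s → (-2.29224,10.52657) → (-2.29,10.53)
v2: (2,1) → rotate → (0.00742,-2.23606) → ×s → (0.01248,-3.76216) → (0.01,-3.76)
v3: (4,2.5) → rotate → (0.46279,-4.69423) → ×s → (0.77864,-7.89805) → (0.78,-7.90)
v4: (5,3.5) → rotate → (0.91445,-6.03438) → ×s → (1.53856,-10.15285) → (1.54,-10.15)
v5: (-4.5,4.5) → rotate → (6.03067,2.03248) → ×s → (10.14661,3.41964) → (10.15,3.42)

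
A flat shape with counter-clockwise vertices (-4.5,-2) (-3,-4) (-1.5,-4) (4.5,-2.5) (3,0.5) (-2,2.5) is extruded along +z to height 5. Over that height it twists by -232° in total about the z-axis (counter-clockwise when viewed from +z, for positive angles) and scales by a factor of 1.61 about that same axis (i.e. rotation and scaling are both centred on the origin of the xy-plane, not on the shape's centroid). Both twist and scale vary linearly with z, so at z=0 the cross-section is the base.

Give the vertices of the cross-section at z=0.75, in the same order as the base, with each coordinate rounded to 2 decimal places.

t = z/height = 0.75/5 = 0.15
s = 1 + (scale-1)·z/height = 1 + (1.61-1)·0.75/5 = 1.091500
θ = twist·z/height = -232°·0.75/5 = -34.8000° = -0.607375 rad
cos θ = 0.821149, sin θ = -0.570714 (intermediates below are computed at full precision and shown rounded to 5 d.p.)
v1: (-4.5,-2) → rotate → (-4.83660,0.92591) → ×s → (-5.27915,1.01063) → (-5.28,1.01)
v2: (-3,-4) → rotate → (-4.74630,-1.57246) → ×s → (-5.18059,-1.71634) → (-5.18,-1.72)
v3: (-1.5,-4) → rotate → (-3.51458,-2.42853) → ×s → (-3.83616,-2.65074) → (-3.84,-2.65)
v4: (4.5,-2.5) → rotate → (2.26839,-4.62108) → ×s → (2.47594,-5.04391) → (2.48,-5.04)
v5: (3,0.5) → rotate → (2.74880,-1.30157) → ×s → (3.00032,-1.42066) → (3.00,-1.42)
v6: (-2,2.5) → rotate → (-0.21551,3.19430) → ×s → (-0.23523,3.48658) → (-0.24,3.49)

Cross-section at z=0.75: (-5.28,1.01) (-5.18,-1.72) (-3.84,-2.65) (2.48,-5.04) (3.00,-1.42) (-0.24,3.49)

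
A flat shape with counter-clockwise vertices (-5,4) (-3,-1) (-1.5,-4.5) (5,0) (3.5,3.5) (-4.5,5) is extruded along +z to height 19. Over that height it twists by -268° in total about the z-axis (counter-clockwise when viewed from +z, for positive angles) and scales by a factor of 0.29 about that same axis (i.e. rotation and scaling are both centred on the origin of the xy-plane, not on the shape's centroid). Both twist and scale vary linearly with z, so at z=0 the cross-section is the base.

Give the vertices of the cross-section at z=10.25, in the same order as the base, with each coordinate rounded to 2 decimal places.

t = z/height = 10.25/19 = 0.539474
s = 1 + (scale-1)·z/height = 1 + (0.29-1)·10.25/19 = 0.616974
θ = twist·z/height = -268°·10.25/19 = -144.5789° = -2.523379 rad
cos θ = -0.814915, sin θ = -0.579581 (intermediates below are computed at full precision and shown rounded to 5 d.p.)
v1: (-5,4) → rotate → (6.39290,-0.36176) → ×s → (3.94425,-0.22319) → (3.94,-0.22)
v2: (-3,-1) → rotate → (1.86516,2.55366) → ×s → (1.15076,1.57554) → (1.15,1.58)
v3: (-1.5,-4.5) → rotate → (-1.38574,4.53649) → ×s → (-0.85497,2.79889) → (-0.85,2.80)
v4: (5,0) → rotate → (-4.07457,-2.89790) → ×s → (-2.51391,-1.78793) → (-2.51,-1.79)
v5: (3.5,3.5) → rotate → (-0.82367,-4.88073) → ×s → (-0.50818,-3.01128) → (-0.51,-3.01)
v6: (-4.5,5) → rotate → (6.56502,-1.46646) → ×s → (4.05044,-0.90477) → (4.05,-0.90)

Cross-section at z=10.25: (3.94,-0.22) (1.15,1.58) (-0.85,2.80) (-2.51,-1.79) (-0.51,-3.01) (4.05,-0.90)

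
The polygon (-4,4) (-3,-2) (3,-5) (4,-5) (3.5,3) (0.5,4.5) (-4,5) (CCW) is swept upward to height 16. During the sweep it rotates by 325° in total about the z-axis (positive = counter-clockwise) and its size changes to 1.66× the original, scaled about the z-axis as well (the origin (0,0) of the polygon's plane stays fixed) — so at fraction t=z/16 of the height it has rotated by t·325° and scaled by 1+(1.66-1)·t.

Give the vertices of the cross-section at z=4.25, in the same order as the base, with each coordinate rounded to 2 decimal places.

t = z/height = 4.25/16 = 0.265625
s = 1 + (scale-1)·z/height = 1 + (1.66-1)·4.25/16 = 1.175313
θ = twist·z/height = 325°·4.25/16 = 86.3281° = 1.506710 rad
cos θ = 0.064042, sin θ = 0.997947 (intermediates below are computed at full precision and shown rounded to 5 d.p.)
v1: (-4,4) → rotate → (-4.24796,-3.73562) → ×s → (-4.99268,-4.39052) → (-4.99,-4.39)
v2: (-3,-2) → rotate → (1.80377,-3.12193) → ×s → (2.11999,-3.66924) → (2.12,-3.67)
v3: (3,-5) → rotate → (5.18186,2.67363) → ×s → (6.09031,3.14235) → (6.09,3.14)
v4: (4,-5) → rotate → (5.24591,3.67158) → ×s → (6.16558,4.31525) → (6.17,4.32)
v5: (3.5,3) → rotate → (-2.76969,3.68494) → ×s → (-3.25525,4.33096) → (-3.26,4.33)
v6: (0.5,4.5) → rotate → (-4.45874,0.78716) → ×s → (-5.24041,0.92516) → (-5.24,0.93)
v7: (-4,5) → rotate → (-5.24591,-3.67158) → ×s → (-6.16558,-4.31525) → (-6.17,-4.32)

Cross-section at z=4.25: (-4.99,-4.39) (2.12,-3.67) (6.09,3.14) (6.17,4.32) (-3.26,4.33) (-5.24,0.93) (-6.17,-4.32)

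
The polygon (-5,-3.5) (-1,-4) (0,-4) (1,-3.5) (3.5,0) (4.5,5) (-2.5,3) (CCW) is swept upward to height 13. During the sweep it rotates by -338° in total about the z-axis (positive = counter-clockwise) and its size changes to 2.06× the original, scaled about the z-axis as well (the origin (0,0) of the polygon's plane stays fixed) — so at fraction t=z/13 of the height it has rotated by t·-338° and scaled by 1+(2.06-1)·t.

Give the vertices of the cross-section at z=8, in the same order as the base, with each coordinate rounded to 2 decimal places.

t = z/height = 8/13 = 0.615385
s = 1 + (scale-1)·z/height = 1 + (2.06-1)·8/13 = 1.652308
θ = twist·z/height = -338°·8/13 = -208.0000° = -3.630285 rad
cos θ = -0.882948, sin θ = 0.469472 (intermediates below are computed at full precision and shown rounded to 5 d.p.)
v1: (-5,-3.5) → rotate → (6.05789,0.74296) → ×s → (10.00950,1.22760) → (10.01,1.23)
v2: (-1,-4) → rotate → (2.76083,3.06232) → ×s → (4.56175,5.05989) → (4.56,5.06)
v3: (0,-4) → rotate → (1.87789,3.53179) → ×s → (3.10285,5.83560) → (3.10,5.84)
v4: (1,-3.5) → rotate → (0.76020,3.55979) → ×s → (1.25609,5.88187) → (1.26,5.88)
v5: (3.5,0) → rotate → (-3.09032,1.64315) → ×s → (-5.10615,2.71499) → (-5.11,2.71)
v6: (4.5,5) → rotate → (-6.32062,-2.30212) → ×s → (-10.44361,-3.80380) → (-10.44,-3.80)
v7: (-2.5,3) → rotate → (0.79895,-3.82252) → ×s → (1.32012,-6.31598) → (1.32,-6.32)

Cross-section at z=8: (10.01,1.23) (4.56,5.06) (3.10,5.84) (1.26,5.88) (-5.11,2.71) (-10.44,-3.80) (1.32,-6.32)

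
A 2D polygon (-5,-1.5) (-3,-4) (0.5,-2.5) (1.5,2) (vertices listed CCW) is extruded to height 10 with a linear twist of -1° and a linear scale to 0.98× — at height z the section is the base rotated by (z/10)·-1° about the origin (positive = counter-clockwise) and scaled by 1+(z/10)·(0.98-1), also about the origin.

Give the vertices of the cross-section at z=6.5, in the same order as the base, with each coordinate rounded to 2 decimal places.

t = z/height = 6.5/10 = 0.65
s = 1 + (scale-1)·z/height = 1 + (0.98-1)·6.5/10 = 0.987000
θ = twist·z/height = -1°·6.5/10 = -0.6500° = -0.011345 rad
cos θ = 0.999936, sin θ = -0.011344 (intermediates below are computed at full precision and shown rounded to 5 d.p.)
v1: (-5,-1.5) → rotate → (-5.01669,-1.44318) → ×s → (-4.95148,-1.42442) → (-4.95,-1.42)
v2: (-3,-4) → rotate → (-3.04518,-3.96571) → ×s → (-3.00560,-3.91416) → (-3.01,-3.91)
v3: (0.5,-2.5) → rotate → (0.47161,-2.50551) → ×s → (0.46548,-2.47294) → (0.47,-2.47)
v4: (1.5,2) → rotate → (1.52259,1.98285) → ×s → (1.50280,1.95708) → (1.50,1.96)

Cross-section at z=6.5: (-4.95,-1.42) (-3.01,-3.91) (0.47,-2.47) (1.50,1.96)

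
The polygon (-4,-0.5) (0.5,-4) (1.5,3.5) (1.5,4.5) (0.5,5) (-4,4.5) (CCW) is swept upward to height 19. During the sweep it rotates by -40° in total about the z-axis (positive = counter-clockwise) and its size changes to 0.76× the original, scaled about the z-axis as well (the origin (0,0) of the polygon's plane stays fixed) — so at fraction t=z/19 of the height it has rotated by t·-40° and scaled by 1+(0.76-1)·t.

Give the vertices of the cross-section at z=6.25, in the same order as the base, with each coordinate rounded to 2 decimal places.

Cross-section at z=6.25: (-3.69,0.39) (-0.39,-3.69) (2.08,2.82) (2.29,3.72) (1.50,4.38) (-2.64,4.87)

t = z/height = 6.25/19 = 0.328947
s = 1 + (scale-1)·z/height = 1 + (0.76-1)·6.25/19 = 0.921053
θ = twist·z/height = -40°·6.25/19 = -13.1579° = -0.229649 rad
cos θ = 0.973746, sin θ = -0.227635 (intermediates below are computed at full precision and shown rounded to 5 d.p.)
v1: (-4,-0.5) → rotate → (-4.00880,0.42367) → ×s → (-3.69232,0.39022) → (-3.69,0.39)
v2: (0.5,-4) → rotate → (-0.42367,-4.00880) → ×s → (-0.39022,-3.69232) → (-0.39,-3.69)
v3: (1.5,3.5) → rotate → (2.25734,3.06666) → ×s → (2.07913,2.82455) → (2.08,2.82)
v4: (1.5,4.5) → rotate → (2.48498,4.04041) → ×s → (2.28880,3.72143) → (2.29,3.72)
v5: (0.5,5) → rotate → (1.62505,4.75491) → ×s → (1.49676,4.37953) → (1.50,4.38)
v6: (-4,4.5) → rotate → (-2.87063,5.29240) → ×s → (-2.64400,4.87458) → (-2.64,4.87)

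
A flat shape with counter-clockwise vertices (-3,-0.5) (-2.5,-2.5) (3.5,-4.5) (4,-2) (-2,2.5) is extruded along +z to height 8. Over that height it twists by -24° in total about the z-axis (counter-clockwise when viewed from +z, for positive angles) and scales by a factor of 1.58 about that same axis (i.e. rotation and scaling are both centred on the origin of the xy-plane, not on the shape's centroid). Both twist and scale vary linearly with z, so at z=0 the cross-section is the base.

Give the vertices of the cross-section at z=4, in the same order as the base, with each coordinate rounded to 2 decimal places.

Cross-section at z=4: (-3.92,0.17) (-3.83,-2.48) (3.21,-6.62) (4.51,-3.60) (-1.85,3.69)

t = z/height = 4/8 = 0.5
s = 1 + (scale-1)·z/height = 1 + (1.58-1)·4/8 = 1.290000
θ = twist·z/height = -24°·4/8 = -12.0000° = -0.209440 rad
cos θ = 0.978148, sin θ = -0.207912 (intermediates below are computed at full precision and shown rounded to 5 d.p.)
v1: (-3,-0.5) → rotate → (-3.03840,0.13466) → ×s → (-3.91953,0.17371) → (-3.92,0.17)
v2: (-2.5,-2.5) → rotate → (-2.96515,-1.92559) → ×s → (-3.82504,-2.48401) → (-3.83,-2.48)
v3: (3.5,-4.5) → rotate → (2.48791,-5.12936) → ×s → (3.20941,-6.61687) → (3.21,-6.62)
v4: (4,-2) → rotate → (3.49677,-2.78794) → ×s → (4.51083,-3.59645) → (4.51,-3.60)
v5: (-2,2.5) → rotate → (-1.43652,2.86119) → ×s → (-1.85311,3.69094) → (-1.85,3.69)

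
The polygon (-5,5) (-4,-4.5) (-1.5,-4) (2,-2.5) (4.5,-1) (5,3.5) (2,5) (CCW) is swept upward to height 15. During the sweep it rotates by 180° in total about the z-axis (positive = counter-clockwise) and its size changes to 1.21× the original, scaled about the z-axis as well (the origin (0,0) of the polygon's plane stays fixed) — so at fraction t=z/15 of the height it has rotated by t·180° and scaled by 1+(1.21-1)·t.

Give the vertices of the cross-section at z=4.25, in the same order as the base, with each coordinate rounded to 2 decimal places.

Cross-section at z=4.25: (-7.45,-0.78) (1.04,-6.29) (2.29,-3.90) (3.39,-0.02) (3.82,3.04) (0.45,6.45) (-2.78,4.98)

t = z/height = 4.25/15 = 0.283333
s = 1 + (scale-1)·z/height = 1 + (1.21-1)·4.25/15 = 1.059500
θ = twist·z/height = 180°·4.25/15 = 51.0000° = 0.890118 rad
cos θ = 0.629320, sin θ = 0.777146 (intermediates below are computed at full precision and shown rounded to 5 d.p.)
v1: (-5,5) → rotate → (-7.03233,-0.73913) → ×s → (-7.45076,-0.78311) → (-7.45,-0.78)
v2: (-4,-4.5) → rotate → (0.97988,-5.94053) → ×s → (1.03818,-6.29399) → (1.04,-6.29)
v3: (-1.5,-4) → rotate → (2.16460,-3.68300) → ×s → (2.29340,-3.90214) → (2.29,-3.90)
v4: (2,-2.5) → rotate → (3.20151,-0.01901) → ×s → (3.39200,-0.02014) → (3.39,-0.02)
v5: (4.5,-1) → rotate → (3.60909,2.86784) → ×s → (3.82383,3.03847) → (3.82,3.04)
v6: (5,3.5) → rotate → (0.42659,6.08835) → ×s → (0.45197,6.45061) → (0.45,6.45)
v7: (2,5) → rotate → (-2.62709,4.70089) → ×s → (-2.78340,4.98060) → (-2.78,4.98)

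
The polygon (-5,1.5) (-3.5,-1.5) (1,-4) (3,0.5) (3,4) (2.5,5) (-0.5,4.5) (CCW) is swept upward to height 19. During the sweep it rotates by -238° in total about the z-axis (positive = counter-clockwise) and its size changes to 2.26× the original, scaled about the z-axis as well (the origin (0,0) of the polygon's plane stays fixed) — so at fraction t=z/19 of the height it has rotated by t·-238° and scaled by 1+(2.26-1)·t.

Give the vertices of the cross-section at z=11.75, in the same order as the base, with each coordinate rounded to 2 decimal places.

t = z/height = 11.75/19 = 0.618421
s = 1 + (scale-1)·z/height = 1 + (2.26-1)·11.75/19 = 1.779211
θ = twist·z/height = -238°·11.75/19 = -147.1842° = -2.568849 rad
cos θ = -0.840417, sin θ = -0.541940 (intermediates below are computed at full precision and shown rounded to 5 d.p.)
v1: (-5,1.5) → rotate → (5.01500,1.44907) → ×s → (8.92273,2.57821) → (8.92,2.58)
v2: (-3.5,-1.5) → rotate → (2.12855,3.15742) → ×s → (3.78714,5.61771) → (3.79,5.62)
v3: (1,-4) → rotate → (-3.00818,2.81973) → ×s → (-5.35218,5.01689) → (-5.35,5.02)
v4: (3,0.5) → rotate → (-2.25028,-2.04603) → ×s → (-4.00373,-3.64031) → (-4.00,-3.64)
v5: (3,4) → rotate → (-0.35349,-4.98749) → ×s → (-0.62894,-8.87379) → (-0.63,-8.87)
v6: (2.5,5) → rotate → (0.60866,-5.55694) → ×s → (1.08293,-9.88696) → (1.08,-9.89)
v7: (-0.5,4.5) → rotate → (2.85894,-3.51091) → ×s → (5.08665,-6.24664) → (5.09,-6.25)

Cross-section at z=11.75: (8.92,2.58) (3.79,5.62) (-5.35,5.02) (-4.00,-3.64) (-0.63,-8.87) (1.08,-9.89) (5.09,-6.25)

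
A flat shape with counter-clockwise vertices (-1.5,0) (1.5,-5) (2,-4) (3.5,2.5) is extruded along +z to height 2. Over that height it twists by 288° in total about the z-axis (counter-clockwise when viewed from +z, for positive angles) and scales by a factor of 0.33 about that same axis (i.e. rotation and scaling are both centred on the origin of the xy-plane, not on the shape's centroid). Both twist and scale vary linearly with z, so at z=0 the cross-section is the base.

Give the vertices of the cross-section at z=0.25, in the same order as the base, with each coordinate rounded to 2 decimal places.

t = z/height = 0.25/2 = 0.125
s = 1 + (scale-1)·z/height = 1 + (0.33-1)·0.25/2 = 0.916250
θ = twist·z/height = 288°·0.25/2 = 36.0000° = 0.628319 rad
cos θ = 0.809017, sin θ = 0.587785 (intermediates below are computed at full precision and shown rounded to 5 d.p.)
v1: (-1.5,0) → rotate → (-1.21353,-0.88168) → ×s → (-1.11189,-0.80784) → (-1.11,-0.81)
v2: (1.5,-5) → rotate → (4.15245,-3.16341) → ×s → (3.80468,-2.89847) → (3.80,-2.90)
v3: (2,-4) → rotate → (3.96917,-2.06050) → ×s → (3.63676,-1.88793) → (3.64,-1.89)
v4: (3.5,2.5) → rotate → (1.36210,4.07979) → ×s → (1.24802,3.73811) → (1.25,3.74)

Cross-section at z=0.25: (-1.11,-0.81) (3.80,-2.90) (3.64,-1.89) (1.25,3.74)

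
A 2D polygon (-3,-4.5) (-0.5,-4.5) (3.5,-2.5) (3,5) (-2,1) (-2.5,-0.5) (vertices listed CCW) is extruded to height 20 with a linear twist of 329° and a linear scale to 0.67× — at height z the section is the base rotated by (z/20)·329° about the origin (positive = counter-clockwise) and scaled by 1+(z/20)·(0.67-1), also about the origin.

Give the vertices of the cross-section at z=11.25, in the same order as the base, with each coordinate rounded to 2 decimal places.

t = z/height = 11.25/20 = 0.5625
s = 1 + (scale-1)·z/height = 1 + (0.67-1)·11.25/20 = 0.814375
θ = twist·z/height = 329°·11.25/20 = 185.0625° = 3.229950 rad
cos θ = -0.996099, sin θ = -0.088242 (intermediates below are computed at full precision and shown rounded to 5 d.p.)
v1: (-3,-4.5) → rotate → (2.59121,4.74717) → ×s → (2.11021,3.86598) → (2.11,3.87)
v2: (-0.5,-4.5) → rotate → (0.10096,4.52657) → ×s → (0.08222,3.68632) → (0.08,3.69)
v3: (3.5,-2.5) → rotate → (-3.70695,2.18140) → ×s → (-3.01885,1.77648) → (-3.02,1.78)
v4: (3,5) → rotate → (-2.54709,-5.24522) → ×s → (-2.07428,-4.27158) → (-2.07,-4.27)
v5: (-2,1) → rotate → (2.08044,-0.81961) → ×s → (1.69426,-0.66747) → (1.69,-0.67)
v6: (-2.5,-0.5) → rotate → (2.44613,0.71866) → ×s → (1.99206,0.58526) → (1.99,0.59)

Cross-section at z=11.25: (2.11,3.87) (0.08,3.69) (-3.02,1.78) (-2.07,-4.27) (1.69,-0.67) (1.99,0.59)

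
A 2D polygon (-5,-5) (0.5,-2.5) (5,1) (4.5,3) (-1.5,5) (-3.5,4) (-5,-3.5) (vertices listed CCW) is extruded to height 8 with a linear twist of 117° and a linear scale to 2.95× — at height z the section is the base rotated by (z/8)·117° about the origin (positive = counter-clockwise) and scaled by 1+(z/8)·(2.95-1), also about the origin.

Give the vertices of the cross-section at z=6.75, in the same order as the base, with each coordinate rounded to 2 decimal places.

Cross-section at z=6.75: (15.08,-11.07) (6.34,2.31) (-4.62,12.67) (-9.65,10.56) (-12.47,-5.93) (-9.06,-10.76) (11.16,-11.67)

t = z/height = 6.75/8 = 0.84375
s = 1 + (scale-1)·z/height = 1 + (2.95-1)·6.75/8 = 2.645313
θ = twist·z/height = 117°·6.75/8 = 98.7188° = 1.722967 rad
cos θ = -0.151584, sin θ = 0.988444 (intermediates below are computed at full precision and shown rounded to 5 d.p.)
v1: (-5,-5) → rotate → (5.70014,-4.18430) → ×s → (15.07866,-11.06878) → (15.08,-11.07)
v2: (0.5,-2.5) → rotate → (2.39532,0.87318) → ×s → (6.33637,2.30984) → (6.34,2.31)
v3: (5,1) → rotate → (-1.74637,4.79064) → ×s → (-4.61968,12.67273) → (-4.62,12.67)
v4: (4.5,3) → rotate → (-3.64746,3.99325) → ×s → (-9.64868,10.56339) → (-9.65,10.56)
v5: (-1.5,5) → rotate → (-4.71485,-2.24059) → ×s → (-12.47224,-5.92706) → (-12.47,-5.93)
v6: (-3.5,4) → rotate → (-3.42323,-4.06589) → ×s → (-9.05552,-10.75556) → (-9.06,-10.76)
v7: (-5,-3.5) → rotate → (4.21748,-4.41168) → ×s → (11.15654,-11.67026) → (11.16,-11.67)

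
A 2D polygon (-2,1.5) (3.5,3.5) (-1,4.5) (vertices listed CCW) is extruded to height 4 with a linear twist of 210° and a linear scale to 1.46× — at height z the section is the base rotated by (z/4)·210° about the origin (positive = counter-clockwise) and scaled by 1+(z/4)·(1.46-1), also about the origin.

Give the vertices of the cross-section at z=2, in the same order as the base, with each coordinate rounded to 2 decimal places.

Cross-section at z=2: (-1.15,-2.85) (-5.27,3.04) (-5.03,-2.62)

t = z/height = 2/4 = 0.5
s = 1 + (scale-1)·z/height = 1 + (1.46-1)·2/4 = 1.230000
θ = twist·z/height = 210°·2/4 = 105.0000° = 1.832596 rad
cos θ = -0.258819, sin θ = 0.965926 (intermediates below are computed at full precision and shown rounded to 5 d.p.)
v1: (-2,1.5) → rotate → (-0.93125,-2.32008) → ×s → (-1.14544,-2.85370) → (-1.15,-2.85)
v2: (3.5,3.5) → rotate → (-4.28661,2.47487) → ×s → (-5.27253,3.04409) → (-5.27,3.04)
v3: (-1,4.5) → rotate → (-4.08785,-2.13061) → ×s → (-5.02805,-2.62065) → (-5.03,-2.62)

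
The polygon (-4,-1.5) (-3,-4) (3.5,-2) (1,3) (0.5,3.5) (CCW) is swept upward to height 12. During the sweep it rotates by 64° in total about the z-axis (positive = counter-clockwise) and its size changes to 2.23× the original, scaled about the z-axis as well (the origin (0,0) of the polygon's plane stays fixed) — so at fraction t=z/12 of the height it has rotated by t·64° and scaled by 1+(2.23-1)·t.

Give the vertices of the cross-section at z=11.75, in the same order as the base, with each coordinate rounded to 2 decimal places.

Cross-section at z=11.75: (-1.11,-9.35) (4.80,-9.92) (7.46,4.83) (-4.86,4.99) (-6.35,4.52)

t = z/height = 11.75/12 = 0.979167
s = 1 + (scale-1)·z/height = 1 + (2.23-1)·11.75/12 = 2.204375
θ = twist·z/height = 64°·11.75/12 = 62.6667° = 1.093740 rad
cos θ = 0.459166, sin θ = 0.888350 (intermediates below are computed at full precision and shown rounded to 5 d.p.)
v1: (-4,-1.5) → rotate → (-0.50414,-4.24215) → ×s → (-1.11131,-9.35129) → (-1.11,-9.35)
v2: (-3,-4) → rotate → (2.17590,-4.50172) → ×s → (4.79650,-9.92347) → (4.80,-9.92)
v3: (3.5,-2) → rotate → (3.38378,2.19089) → ×s → (7.45913,4.82955) → (7.46,4.83)
v4: (1,3) → rotate → (-2.20588,2.26585) → ×s → (-4.86260,4.99478) → (-4.86,4.99)
v5: (0.5,3.5) → rotate → (-2.87964,2.05126) → ×s → (-6.34781,4.52174) → (-6.35,4.52)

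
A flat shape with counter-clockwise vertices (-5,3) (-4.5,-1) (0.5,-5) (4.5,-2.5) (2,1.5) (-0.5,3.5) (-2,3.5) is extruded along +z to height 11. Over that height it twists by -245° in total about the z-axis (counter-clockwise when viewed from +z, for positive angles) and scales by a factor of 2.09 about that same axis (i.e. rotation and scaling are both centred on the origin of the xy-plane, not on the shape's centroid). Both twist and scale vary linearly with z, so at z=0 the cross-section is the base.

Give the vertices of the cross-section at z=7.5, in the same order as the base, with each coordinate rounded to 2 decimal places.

t = z/height = 7.5/11 = 0.681818
s = 1 + (scale-1)·z/height = 1 + (2.09-1)·7.5/11 = 1.743182
θ = twist·z/height = -245°·7.5/11 = -167.0455° = -2.915493 rad
cos θ = -0.974548, sin θ = -0.224178 (intermediates below are computed at full precision and shown rounded to 5 d.p.)
v1: (-5,3) → rotate → (5.54528,-1.80275) → ×s → (9.66642,-3.14253) → (9.67,-3.14)
v2: (-4.5,-1) → rotate → (4.16129,1.98335) → ×s → (7.25388,3.45734) → (7.25,3.46)
v3: (0.5,-5) → rotate → (-1.60816,4.76065) → ×s → (-2.80332,8.29868) → (-2.80,8.30)
v4: (4.5,-2.5) → rotate → (-4.94591,1.42757) → ×s → (-8.62162,2.48851) → (-8.62,2.49)
v5: (2,1.5) → rotate → (-1.61283,-1.91018) → ×s → (-2.81145,-3.32979) → (-2.81,-3.33)
v6: (-0.5,3.5) → rotate → (1.27190,-3.29883) → ×s → (2.21715,-5.75046) → (2.22,-5.75)
v7: (-2,3.5) → rotate → (2.73372,-2.96256) → ×s → (4.76537,-5.16429) → (4.77,-5.16)

Cross-section at z=7.5: (9.67,-3.14) (7.25,3.46) (-2.80,8.30) (-8.62,2.49) (-2.81,-3.33) (2.22,-5.75) (4.77,-5.16)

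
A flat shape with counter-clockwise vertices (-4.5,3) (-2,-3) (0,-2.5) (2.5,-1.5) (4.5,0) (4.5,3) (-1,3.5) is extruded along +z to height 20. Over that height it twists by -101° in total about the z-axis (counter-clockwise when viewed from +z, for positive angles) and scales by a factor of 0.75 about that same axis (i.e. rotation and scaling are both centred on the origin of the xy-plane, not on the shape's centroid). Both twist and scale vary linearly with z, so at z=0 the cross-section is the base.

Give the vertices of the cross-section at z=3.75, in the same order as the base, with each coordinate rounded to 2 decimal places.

t = z/height = 3.75/20 = 0.1875
s = 1 + (scale-1)·z/height = 1 + (0.75-1)·3.75/20 = 0.953125
θ = twist·z/height = -101°·3.75/20 = -18.9375° = -0.330522 rad
cos θ = 0.945873, sin θ = -0.324537 (intermediates below are computed at full precision and shown rounded to 5 d.p.)
v1: (-4.5,3) → rotate → (-3.28282,4.29803) → ×s → (-3.12894,4.09656) → (-3.13,4.10)
v2: (-2,-3) → rotate → (-2.86536,-2.18855) → ×s → (-2.73104,-2.08596) → (-2.73,-2.09)
v3: (0,-2.5) → rotate → (-0.81134,-2.36468) → ×s → (-0.77331,-2.25384) → (-0.77,-2.25)
v4: (2.5,-1.5) → rotate → (1.87788,-2.23015) → ×s → (1.78985,-2.12561) → (1.79,-2.13)
v5: (4.5,0) → rotate → (4.25643,-1.46041) → ×s → (4.05691,-1.39196) → (4.06,-1.39)
v6: (4.5,3) → rotate → (5.23004,1.37720) → ×s → (4.98488,1.31265) → (4.98,1.31)
v7: (-1,3.5) → rotate → (0.19000,3.63509) → ×s → (0.18110,3.46470) → (0.18,3.46)

Cross-section at z=3.75: (-3.13,4.10) (-2.73,-2.09) (-0.77,-2.25) (1.79,-2.13) (4.06,-1.39) (4.98,1.31) (0.18,3.46)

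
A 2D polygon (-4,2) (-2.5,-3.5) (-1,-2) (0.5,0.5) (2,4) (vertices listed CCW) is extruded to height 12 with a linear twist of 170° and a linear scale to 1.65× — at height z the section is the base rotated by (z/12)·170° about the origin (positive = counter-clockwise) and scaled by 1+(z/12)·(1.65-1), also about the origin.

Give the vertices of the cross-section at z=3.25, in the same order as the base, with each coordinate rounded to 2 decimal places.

t = z/height = 3.25/12 = 0.270833
s = 1 + (scale-1)·z/height = 1 + (1.65-1)·3.25/12 = 1.176042
θ = twist·z/height = 170°·3.25/12 = 46.0417° = 0.803579 rad
cos θ = 0.694135, sin θ = 0.719845 (intermediates below are computed at full precision and shown rounded to 5 d.p.)
v1: (-4,2) → rotate → (-4.21623,-1.49111) → ×s → (-4.95846,-1.75361) → (-4.96,-1.75)
v2: (-2.5,-3.5) → rotate → (0.78412,-4.22908) → ×s → (0.92216,-4.97358) → (0.92,-4.97)
v3: (-1,-2) → rotate → (0.74555,-2.10811) → ×s → (0.87680,-2.47923) → (0.88,-2.48)
v4: (0.5,0.5) → rotate → (-0.01285,0.70699) → ×s → (-0.01512,0.83145) → (-0.02,0.83)
v5: (2,4) → rotate → (-1.49111,4.21623) → ×s → (-1.75361,4.95846) → (-1.75,4.96)

Cross-section at z=3.25: (-4.96,-1.75) (0.92,-4.97) (0.88,-2.48) (-0.02,0.83) (-1.75,4.96)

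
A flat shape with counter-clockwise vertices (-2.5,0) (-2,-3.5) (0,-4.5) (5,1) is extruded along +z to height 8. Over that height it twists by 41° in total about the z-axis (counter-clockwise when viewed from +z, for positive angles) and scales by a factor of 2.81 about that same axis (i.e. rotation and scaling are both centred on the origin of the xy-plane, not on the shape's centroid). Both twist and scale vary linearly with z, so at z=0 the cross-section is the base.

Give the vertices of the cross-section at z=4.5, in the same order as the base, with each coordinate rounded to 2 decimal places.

Cross-section at z=4.5: (-4.64,-1.98) (-0.95,-8.08) (3.56,-8.36) (8.49,5.81)

t = z/height = 4.5/8 = 0.5625
s = 1 + (scale-1)·z/height = 1 + (2.81-1)·4.5/8 = 2.018125
θ = twist·z/height = 41°·4.5/8 = 23.0625° = 0.402517 rad
cos θ = 0.920078, sin θ = 0.391735 (intermediates below are computed at full precision and shown rounded to 5 d.p.)
v1: (-2.5,0) → rotate → (-2.30020,-0.97934) → ×s → (-4.64208,-1.97643) → (-4.64,-1.98)
v2: (-2,-3.5) → rotate → (-0.46908,-4.00374) → ×s → (-0.94667,-8.08005) → (-0.95,-8.08)
v3: (0,-4.5) → rotate → (1.76281,-4.14035) → ×s → (3.55757,-8.35575) → (3.56,-8.36)
v4: (5,1) → rotate → (4.20866,2.87875) → ×s → (8.49359,5.80968) → (8.49,5.81)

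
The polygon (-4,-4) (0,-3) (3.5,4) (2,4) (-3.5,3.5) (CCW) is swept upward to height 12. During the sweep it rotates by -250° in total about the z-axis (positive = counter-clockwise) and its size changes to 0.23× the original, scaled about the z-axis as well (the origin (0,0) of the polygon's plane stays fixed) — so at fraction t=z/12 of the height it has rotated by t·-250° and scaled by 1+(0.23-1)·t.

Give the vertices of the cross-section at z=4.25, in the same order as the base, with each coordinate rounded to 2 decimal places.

Cross-section at z=4.25: (-2.98,2.83) (-2.18,-0.06) (2.97,-2.47) (2.95,-1.38) (2.48,2.61)

t = z/height = 4.25/12 = 0.354167
s = 1 + (scale-1)·z/height = 1 + (0.23-1)·4.25/12 = 0.727292
θ = twist·z/height = -250°·4.25/12 = -88.5417° = -1.545344 rad
cos θ = 0.025450, sin θ = -0.999676 (intermediates below are computed at full precision and shown rounded to 5 d.p.)
v1: (-4,-4) → rotate → (-4.10050,3.89690) → ×s → (-2.98226,2.83419) → (-2.98,2.83)
v2: (0,-3) → rotate → (-2.99903,-0.07635) → ×s → (-2.18117,-0.05553) → (-2.18,-0.06)
v3: (3.5,4) → rotate → (4.08778,-3.39707) → ×s → (2.97301,-2.47066) → (2.97,-2.47)
v4: (2,4) → rotate → (4.04960,-1.89755) → ×s → (2.94524,-1.38007) → (2.95,-1.38)
v5: (-3.5,3.5) → rotate → (3.40979,3.58794) → ×s → (2.47991,2.60948) → (2.48,2.61)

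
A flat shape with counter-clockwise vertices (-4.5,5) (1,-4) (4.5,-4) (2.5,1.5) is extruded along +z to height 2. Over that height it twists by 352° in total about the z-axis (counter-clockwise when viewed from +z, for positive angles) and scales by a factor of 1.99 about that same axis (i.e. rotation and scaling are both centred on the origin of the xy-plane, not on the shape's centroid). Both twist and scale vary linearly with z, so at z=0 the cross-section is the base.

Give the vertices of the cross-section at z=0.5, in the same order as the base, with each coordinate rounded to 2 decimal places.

t = z/height = 0.5/2 = 0.25
s = 1 + (scale-1)·z/height = 1 + (1.99-1)·0.5/2 = 1.247500
θ = twist·z/height = 352°·0.5/2 = 88.0000° = 1.535890 rad
cos θ = 0.034899, sin θ = 0.999391 (intermediates below are computed at full precision and shown rounded to 5 d.p.)
v1: (-4.5,5) → rotate → (-5.15400,-4.32276) → ×s → (-6.42962,-5.39264) → (-6.43,-5.39)
v2: (1,-4) → rotate → (4.03246,0.85979) → ×s → (5.03050,1.07259) → (5.03,1.07)
v3: (4.5,-4) → rotate → (4.15461,4.35766) → ×s → (5.18288,5.43618) → (5.18,5.44)
v4: (2.5,1.5) → rotate → (-1.41184,2.55083) → ×s → (-1.76127,3.18216) → (-1.76,3.18)

Cross-section at z=0.5: (-6.43,-5.39) (5.03,1.07) (5.18,5.44) (-1.76,3.18)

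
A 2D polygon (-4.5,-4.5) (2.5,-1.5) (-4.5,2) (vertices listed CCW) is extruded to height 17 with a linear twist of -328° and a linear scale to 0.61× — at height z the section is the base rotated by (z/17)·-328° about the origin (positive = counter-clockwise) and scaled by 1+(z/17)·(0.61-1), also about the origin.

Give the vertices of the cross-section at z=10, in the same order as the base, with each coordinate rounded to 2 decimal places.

t = z/height = 10/17 = 0.588235
s = 1 + (scale-1)·z/height = 1 + (0.61-1)·10/17 = 0.770588
θ = twist·z/height = -328°·10/17 = -192.9412° = -3.367459 rad
cos θ = -0.974601, sin θ = 0.223951 (intermediates below are computed at full precision and shown rounded to 5 d.p.)
v1: (-4.5,-4.5) → rotate → (5.39348,3.37792) → ×s → (4.15615,2.60299) → (4.16,2.60)
v2: (2.5,-1.5) → rotate → (-2.10058,2.02178) → ×s → (-1.61868,1.55796) → (-1.62,1.56)
v3: (-4.5,2) → rotate → (3.93780,-2.95698) → ×s → (3.03442,-2.27861) → (3.03,-2.28)

Cross-section at z=10: (4.16,2.60) (-1.62,1.56) (3.03,-2.28)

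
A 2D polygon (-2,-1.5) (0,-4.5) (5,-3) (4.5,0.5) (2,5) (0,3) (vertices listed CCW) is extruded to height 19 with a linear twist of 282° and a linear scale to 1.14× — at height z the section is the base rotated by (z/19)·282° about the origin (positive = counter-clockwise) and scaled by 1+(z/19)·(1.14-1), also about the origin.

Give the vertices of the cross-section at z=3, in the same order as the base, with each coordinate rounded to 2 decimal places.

Cross-section at z=3: (-0.38,-2.53) (3.23,-3.28) (5.79,1.40) (2.92,3.59) (-2.13,5.08) (-2.15,2.19)

t = z/height = 3/19 = 0.157895
s = 1 + (scale-1)·z/height = 1 + (1.14-1)·3/19 = 1.022105
θ = twist·z/height = 282°·3/19 = 44.5263° = 0.777131 rad
cos θ = 0.712928, sin θ = 0.701237 (intermediates below are computed at full precision and shown rounded to 5 d.p.)
v1: (-2,-1.5) → rotate → (-0.37400,-2.47187) → ×s → (-0.38227,-2.52651) → (-0.38,-2.53)
v2: (0,-4.5) → rotate → (3.15557,-3.20818) → ×s → (3.22532,-3.27910) → (3.23,-3.28)
v3: (5,-3) → rotate → (5.66835,1.36740) → ×s → (5.79365,1.39763) → (5.79,1.40)
v4: (4.5,0.5) → rotate → (2.85756,3.51203) → ×s → (2.92073,3.58966) → (2.92,3.59)
v5: (2,5) → rotate → (-2.08033,4.96712) → ×s → (-2.12631,5.07692) → (-2.13,5.08)
v6: (0,3) → rotate → (-2.10371,2.13879) → ×s → (-2.15021,2.18606) → (-2.15,2.19)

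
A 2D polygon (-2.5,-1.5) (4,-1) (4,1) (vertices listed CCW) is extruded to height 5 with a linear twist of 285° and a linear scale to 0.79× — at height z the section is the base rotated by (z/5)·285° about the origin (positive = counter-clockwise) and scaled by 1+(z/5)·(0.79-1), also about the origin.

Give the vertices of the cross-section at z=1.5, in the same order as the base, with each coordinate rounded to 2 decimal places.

Cross-section at z=1.5: (1.22,-2.45) (1.23,3.66) (-0.64,3.81)

t = z/height = 1.5/5 = 0.3
s = 1 + (scale-1)·z/height = 1 + (0.79-1)·1.5/5 = 0.937000
θ = twist·z/height = 285°·1.5/5 = 85.5000° = 1.492257 rad
cos θ = 0.078459, sin θ = 0.996917 (intermediates below are computed at full precision and shown rounded to 5 d.p.)
v1: (-2.5,-1.5) → rotate → (1.29923,-2.60998) → ×s → (1.21738,-2.44555) → (1.22,-2.45)
v2: (4,-1) → rotate → (1.31075,3.90921) → ×s → (1.22818,3.66293) → (1.23,3.66)
v3: (4,1) → rotate → (-0.68308,4.06613) → ×s → (-0.64005,3.80996) → (-0.64,3.81)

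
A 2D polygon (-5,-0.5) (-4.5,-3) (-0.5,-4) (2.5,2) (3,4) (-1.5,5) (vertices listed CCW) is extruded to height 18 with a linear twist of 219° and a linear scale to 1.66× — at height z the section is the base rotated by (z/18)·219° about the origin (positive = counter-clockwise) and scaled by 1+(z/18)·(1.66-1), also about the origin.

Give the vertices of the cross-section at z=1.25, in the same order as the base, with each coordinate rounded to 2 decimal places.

t = z/height = 1.25/18 = 0.0694444
s = 1 + (scale-1)·z/height = 1 + (1.66-1)·1.25/18 = 1.045833
θ = twist·z/height = 219°·1.25/18 = 15.2083° = 0.265435 rad
cos θ = 0.964978, sin θ = 0.262330 (intermediates below are computed at full precision and shown rounded to 5 d.p.)
v1: (-5,-0.5) → rotate → (-4.69373,-1.79414) → ×s → (-4.90886,-1.87637) → (-4.91,-1.88)
v2: (-4.5,-3) → rotate → (-3.55541,-4.07542) → ×s → (-3.71837,-4.26221) → (-3.72,-4.26)
v3: (-0.5,-4) → rotate → (0.56683,-3.99108) → ×s → (0.59281,-4.17400) → (0.59,-4.17)
v4: (2.5,2) → rotate → (1.88779,2.58578) → ×s → (1.97431,2.70430) → (1.97,2.70)
v5: (3,4) → rotate → (1.84562,4.64690) → ×s → (1.93021,4.85989) → (1.93,4.86)
v6: (-1.5,5) → rotate → (-2.75912,4.43140) → ×s → (-2.88557,4.63450) → (-2.89,4.63)

Cross-section at z=1.25: (-4.91,-1.88) (-3.72,-4.26) (0.59,-4.17) (1.97,2.70) (1.93,4.86) (-2.89,4.63)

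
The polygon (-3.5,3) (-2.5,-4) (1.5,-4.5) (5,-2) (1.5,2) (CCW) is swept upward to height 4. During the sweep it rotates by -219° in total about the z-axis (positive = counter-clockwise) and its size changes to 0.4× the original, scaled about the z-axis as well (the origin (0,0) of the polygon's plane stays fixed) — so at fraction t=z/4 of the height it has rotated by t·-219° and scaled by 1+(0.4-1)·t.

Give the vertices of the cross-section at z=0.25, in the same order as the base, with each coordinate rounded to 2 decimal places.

t = z/height = 0.25/4 = 0.0625
s = 1 + (scale-1)·z/height = 1 + (0.4-1)·0.25/4 = 0.962500
θ = twist·z/height = -219°·0.25/4 = -13.6875° = -0.238892 rad
cos θ = 0.971601, sin θ = -0.236626 (intermediates below are computed at full precision and shown rounded to 5 d.p.)
v1: (-3.5,3) → rotate → (-2.69072,3.74299) → ×s → (-2.58982,3.60263) → (-2.59,3.60)
v2: (-2.5,-4) → rotate → (-3.37551,-3.29484) → ×s → (-3.24893,-3.17128) → (-3.25,-3.17)
v3: (1.5,-4.5) → rotate → (0.39258,-4.72714) → ×s → (0.37786,-4.54987) → (0.38,-4.55)
v4: (5,-2) → rotate → (4.38475,-3.12633) → ×s → (4.22032,-3.00909) → (4.22,-3.01)
v5: (1.5,2) → rotate → (1.93065,1.58826) → ×s → (1.85825,1.52870) → (1.86,1.53)

Cross-section at z=0.25: (-2.59,3.60) (-3.25,-3.17) (0.38,-4.55) (4.22,-3.01) (1.86,1.53)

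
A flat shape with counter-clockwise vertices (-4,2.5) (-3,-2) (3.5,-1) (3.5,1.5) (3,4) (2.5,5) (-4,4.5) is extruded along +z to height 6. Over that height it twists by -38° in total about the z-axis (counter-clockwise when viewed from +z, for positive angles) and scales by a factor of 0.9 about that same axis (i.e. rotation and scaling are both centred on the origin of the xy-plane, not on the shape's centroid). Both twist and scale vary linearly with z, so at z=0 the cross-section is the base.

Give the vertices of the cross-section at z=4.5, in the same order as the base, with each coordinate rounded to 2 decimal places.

t = z/height = 4.5/6 = 0.75
s = 1 + (scale-1)·z/height = 1 + (0.9-1)·4.5/6 = 0.925000
θ = twist·z/height = -38°·4.5/6 = -28.5000° = -0.497419 rad
cos θ = 0.878817, sin θ = -0.477159 (intermediates below are computed at full precision and shown rounded to 5 d.p.)
v1: (-4,2.5) → rotate → (-2.32237,4.10568) → ×s → (-2.14819,3.79775) → (-2.15,3.80)
v2: (-3,-2) → rotate → (-3.59077,-0.32616) → ×s → (-3.32146,-0.30170) → (-3.32,-0.30)
v3: (3.5,-1) → rotate → (2.59870,-2.54887) → ×s → (2.40380,-2.35771) → (2.40,-2.36)
v4: (3.5,1.5) → rotate → (3.79160,-0.35183) → ×s → (3.50723,-0.32544) → (3.51,-0.33)
v5: (3,4) → rotate → (4.54509,2.08379) → ×s → (4.20420,1.92751) → (4.20,1.93)
v6: (2.5,5) → rotate → (4.58284,3.20119) → ×s → (4.23912,2.96110) → (4.24,2.96)
v7: (-4,4.5) → rotate → (-1.36805,5.86331) → ×s → (-1.26545,5.42356) → (-1.27,5.42)

Cross-section at z=4.5: (-2.15,3.80) (-3.32,-0.30) (2.40,-2.36) (3.51,-0.33) (4.20,1.93) (4.24,2.96) (-1.27,5.42)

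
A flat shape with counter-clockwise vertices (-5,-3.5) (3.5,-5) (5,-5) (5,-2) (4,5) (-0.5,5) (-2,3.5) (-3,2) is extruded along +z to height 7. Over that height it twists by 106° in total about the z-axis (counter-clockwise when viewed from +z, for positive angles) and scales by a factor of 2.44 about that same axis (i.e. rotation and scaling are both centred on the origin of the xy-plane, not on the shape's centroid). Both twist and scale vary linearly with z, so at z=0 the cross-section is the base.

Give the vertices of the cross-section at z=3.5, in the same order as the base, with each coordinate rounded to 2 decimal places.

Cross-section at z=3.5: (-0.37,-10.49) (10.49,-0.37) (12.04,1.69) (7.92,4.80) (-2.73,10.67) (-7.39,4.49) (-6.88,0.88) (-5.85,-2.05)

t = z/height = 3.5/7 = 0.5
s = 1 + (scale-1)·z/height = 1 + (2.44-1)·3.5/7 = 1.720000
θ = twist·z/height = 106°·3.5/7 = 53.0000° = 0.925025 rad
cos θ = 0.601815, sin θ = 0.798636 (intermediates below are computed at full precision and shown rounded to 5 d.p.)
v1: (-5,-3.5) → rotate → (-0.21385,-6.09953) → ×s → (-0.36782,-10.49119) → (-0.37,-10.49)
v2: (3.5,-5) → rotate → (6.09953,-0.21385) → ×s → (10.49119,-0.36782) → (10.49,-0.37)
v3: (5,-5) → rotate → (7.00225,0.98410) → ×s → (12.04387,1.69266) → (12.04,1.69)
v4: (5,-2) → rotate → (4.60635,2.78955) → ×s → (7.92292,4.79802) → (7.92,4.80)
v5: (4,5) → rotate → (-1.58592,6.20362) → ×s → (-2.72778,10.67022) → (-2.73,10.67)
v6: (-0.5,5) → rotate → (-4.29409,2.60976) → ×s → (-7.38583,4.48878) → (-7.39,4.49)
v7: (-2,3.5) → rotate → (-3.99885,0.50908) → ×s → (-6.87803,0.87562) → (-6.88,0.88)
v8: (-3,2) → rotate → (-3.40272,-1.19228) → ×s → (-5.85267,-2.05072) → (-5.85,-2.05)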